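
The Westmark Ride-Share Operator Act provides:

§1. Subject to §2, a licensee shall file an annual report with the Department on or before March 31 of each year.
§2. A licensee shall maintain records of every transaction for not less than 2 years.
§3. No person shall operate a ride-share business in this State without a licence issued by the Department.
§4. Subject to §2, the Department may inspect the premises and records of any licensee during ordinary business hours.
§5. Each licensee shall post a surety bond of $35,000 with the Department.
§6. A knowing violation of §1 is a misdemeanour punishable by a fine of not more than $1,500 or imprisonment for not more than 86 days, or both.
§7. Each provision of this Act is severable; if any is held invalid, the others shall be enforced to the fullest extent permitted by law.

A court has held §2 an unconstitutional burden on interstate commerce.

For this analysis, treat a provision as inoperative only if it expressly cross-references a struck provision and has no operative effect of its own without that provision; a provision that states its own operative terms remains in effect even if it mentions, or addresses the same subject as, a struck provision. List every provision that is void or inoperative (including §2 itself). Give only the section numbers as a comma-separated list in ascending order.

§2 is struck. Although §4 refers to §2, its operative terms do not depend on §2, so it remains in effect. Although §1 refers to §2, its operative terms do not depend on §2, so it remains in effect. Nothing else in the Act is defined by reference to §2. Under the severability clause in §7, the remaining provisions continue in force. The provisions still in force are §1, §3, §4, §5, §6, and §7.

2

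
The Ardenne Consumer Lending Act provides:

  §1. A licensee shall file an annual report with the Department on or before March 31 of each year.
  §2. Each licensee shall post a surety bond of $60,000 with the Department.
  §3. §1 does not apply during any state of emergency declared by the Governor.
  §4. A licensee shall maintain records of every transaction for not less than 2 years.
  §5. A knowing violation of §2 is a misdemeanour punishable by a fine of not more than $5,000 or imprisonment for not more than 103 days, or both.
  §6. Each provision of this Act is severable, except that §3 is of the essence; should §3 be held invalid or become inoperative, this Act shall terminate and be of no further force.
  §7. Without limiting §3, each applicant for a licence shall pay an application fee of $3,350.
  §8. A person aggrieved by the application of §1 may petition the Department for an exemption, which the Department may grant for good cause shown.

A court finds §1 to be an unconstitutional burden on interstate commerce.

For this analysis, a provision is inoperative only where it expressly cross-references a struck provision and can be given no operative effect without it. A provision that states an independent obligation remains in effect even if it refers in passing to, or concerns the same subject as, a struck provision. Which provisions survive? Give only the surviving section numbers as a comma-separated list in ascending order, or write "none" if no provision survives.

none

§1 is struck. The only function of §3 is the emergency suspension of §1, so it cannot stand once §1 is removed. The only function of §8 is the exemption procedure for §1, so it cannot stand once §1 is removed. §6 makes §3 an essential term, and §3 has been rendered inoperative by the cascade; under §6, the entire Act is therefore void. No provision of the Act survives.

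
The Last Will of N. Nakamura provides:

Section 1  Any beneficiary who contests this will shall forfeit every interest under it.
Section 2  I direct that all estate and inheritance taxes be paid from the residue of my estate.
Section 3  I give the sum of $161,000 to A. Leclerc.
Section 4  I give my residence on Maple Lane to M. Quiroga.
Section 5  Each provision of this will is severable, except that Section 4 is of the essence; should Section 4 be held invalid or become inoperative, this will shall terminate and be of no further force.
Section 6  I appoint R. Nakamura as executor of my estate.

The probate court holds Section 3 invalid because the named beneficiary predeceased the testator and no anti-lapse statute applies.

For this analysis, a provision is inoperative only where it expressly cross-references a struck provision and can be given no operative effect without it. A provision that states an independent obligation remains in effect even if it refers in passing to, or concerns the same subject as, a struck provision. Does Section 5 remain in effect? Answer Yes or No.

Yes

Section 3 is struck. Nothing else in the will is defined by reference to Section 3. Section 5 makes Section 4 an essential term, but Section 4 is unaffected, so the severability proviso in Section 5 preserves the remaining provisions. The provisions still in force are Section 1, Section 2, Section 4, Section 5, and Section 6. Section 5 is among the surviving provisions, so the answer is yes.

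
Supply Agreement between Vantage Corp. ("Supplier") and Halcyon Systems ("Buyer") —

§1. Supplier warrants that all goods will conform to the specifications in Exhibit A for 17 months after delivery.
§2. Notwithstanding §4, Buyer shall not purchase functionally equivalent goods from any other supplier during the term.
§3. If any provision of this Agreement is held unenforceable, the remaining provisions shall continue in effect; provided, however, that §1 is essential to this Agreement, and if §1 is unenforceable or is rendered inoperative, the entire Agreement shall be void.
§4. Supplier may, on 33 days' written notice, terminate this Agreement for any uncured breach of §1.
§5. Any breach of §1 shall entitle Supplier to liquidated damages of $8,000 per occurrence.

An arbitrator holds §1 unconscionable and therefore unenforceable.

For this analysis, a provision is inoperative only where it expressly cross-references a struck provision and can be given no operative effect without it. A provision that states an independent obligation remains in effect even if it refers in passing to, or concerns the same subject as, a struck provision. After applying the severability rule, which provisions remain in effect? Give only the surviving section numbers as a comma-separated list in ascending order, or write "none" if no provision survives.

none

§1 is struck. §4 has no operative effect of its own apart from §1 and is therefore inoperative. §5 does nothing except set the liquidated-damages amount by reference to §1; with §1 gone it has no independent effect and is inoperative. §3 makes §1 an essential term, and §1 is the provision held invalid; under §3, the entire Agreement is therefore void. No provision of the Agreement survives.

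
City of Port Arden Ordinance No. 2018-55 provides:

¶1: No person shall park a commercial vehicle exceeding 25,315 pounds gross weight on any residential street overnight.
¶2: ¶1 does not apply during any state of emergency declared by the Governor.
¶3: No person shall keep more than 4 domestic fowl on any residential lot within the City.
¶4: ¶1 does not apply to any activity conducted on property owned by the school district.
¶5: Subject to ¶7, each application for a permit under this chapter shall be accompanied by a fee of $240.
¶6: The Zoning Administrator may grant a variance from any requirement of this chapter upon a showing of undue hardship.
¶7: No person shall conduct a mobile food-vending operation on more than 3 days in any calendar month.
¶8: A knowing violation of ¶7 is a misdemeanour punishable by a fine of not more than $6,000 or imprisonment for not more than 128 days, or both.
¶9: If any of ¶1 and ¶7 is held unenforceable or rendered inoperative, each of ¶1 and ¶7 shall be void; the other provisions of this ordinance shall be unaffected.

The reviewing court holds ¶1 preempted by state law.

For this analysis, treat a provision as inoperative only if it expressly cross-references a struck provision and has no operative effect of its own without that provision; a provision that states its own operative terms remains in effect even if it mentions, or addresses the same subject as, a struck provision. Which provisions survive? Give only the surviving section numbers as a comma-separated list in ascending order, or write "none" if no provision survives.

¶1 is struck. ¶2 operates only by reference to ¶1, so it falls with ¶1. ¶4 operates only by reference to ¶1, so it falls with ¶1. Although ¶5 refers to ¶7, its operative terms do not depend on ¶7, so it remains in effect. ¶9 declares ¶1 and ¶7 mutually dependent; since one of them has fallen, all of them are of no effect. That brings down ¶7 as well. ¶8 in turn depends solely on a provision now struck and likewise falls. The remainder continues in force under ¶9. ¶3, ¶5, ¶6, and ¶9 remain in effect.

3, 5, 6, 9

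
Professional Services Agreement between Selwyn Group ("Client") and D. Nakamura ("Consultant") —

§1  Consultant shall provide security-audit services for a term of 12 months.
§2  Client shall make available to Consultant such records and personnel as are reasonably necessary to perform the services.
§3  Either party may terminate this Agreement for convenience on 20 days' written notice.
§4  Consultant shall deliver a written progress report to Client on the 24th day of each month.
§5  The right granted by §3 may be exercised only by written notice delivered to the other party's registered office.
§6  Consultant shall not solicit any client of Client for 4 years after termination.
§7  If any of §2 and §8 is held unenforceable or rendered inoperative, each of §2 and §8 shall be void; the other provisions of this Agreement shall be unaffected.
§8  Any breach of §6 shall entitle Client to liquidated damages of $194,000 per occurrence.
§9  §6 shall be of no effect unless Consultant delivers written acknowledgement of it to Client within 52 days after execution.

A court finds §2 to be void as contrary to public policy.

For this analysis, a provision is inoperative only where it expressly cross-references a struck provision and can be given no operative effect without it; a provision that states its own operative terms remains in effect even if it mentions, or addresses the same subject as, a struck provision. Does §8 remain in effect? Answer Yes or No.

§2 is struck. No other provision's operative terms depend on §2. §7 declares §2 and §8 mutually dependent; since one of them has fallen, all of them are of no effect. That brings down §8 as well. The remainder continues in force under §7. §1, §3, §4, §5, §6, §7, and §9 remain in effect. §8 is among the inoperative provisions, so the answer is no.

No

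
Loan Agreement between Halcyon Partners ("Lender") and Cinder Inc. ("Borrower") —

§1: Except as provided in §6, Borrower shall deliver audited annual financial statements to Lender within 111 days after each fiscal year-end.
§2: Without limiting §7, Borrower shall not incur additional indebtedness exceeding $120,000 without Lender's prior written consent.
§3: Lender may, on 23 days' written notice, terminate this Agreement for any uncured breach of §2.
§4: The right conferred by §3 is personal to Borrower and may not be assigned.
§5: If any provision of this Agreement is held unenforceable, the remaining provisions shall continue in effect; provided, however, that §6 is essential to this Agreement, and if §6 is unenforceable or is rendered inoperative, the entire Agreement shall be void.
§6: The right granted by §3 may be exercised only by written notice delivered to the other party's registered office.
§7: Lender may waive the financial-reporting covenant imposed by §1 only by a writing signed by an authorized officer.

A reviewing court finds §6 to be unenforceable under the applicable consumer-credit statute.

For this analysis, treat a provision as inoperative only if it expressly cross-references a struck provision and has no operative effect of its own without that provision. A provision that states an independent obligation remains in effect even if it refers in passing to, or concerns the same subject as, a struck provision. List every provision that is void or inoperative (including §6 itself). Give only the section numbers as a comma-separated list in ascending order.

§6 is struck. Nothing else in the Agreement is defined by reference to §6. §5 makes §6 an essential term, and §6 is the provision held invalid; under §5, the entire Agreement is therefore void. No provision of the Agreement survives.

1, 2, 3, 4, 5, 6, 7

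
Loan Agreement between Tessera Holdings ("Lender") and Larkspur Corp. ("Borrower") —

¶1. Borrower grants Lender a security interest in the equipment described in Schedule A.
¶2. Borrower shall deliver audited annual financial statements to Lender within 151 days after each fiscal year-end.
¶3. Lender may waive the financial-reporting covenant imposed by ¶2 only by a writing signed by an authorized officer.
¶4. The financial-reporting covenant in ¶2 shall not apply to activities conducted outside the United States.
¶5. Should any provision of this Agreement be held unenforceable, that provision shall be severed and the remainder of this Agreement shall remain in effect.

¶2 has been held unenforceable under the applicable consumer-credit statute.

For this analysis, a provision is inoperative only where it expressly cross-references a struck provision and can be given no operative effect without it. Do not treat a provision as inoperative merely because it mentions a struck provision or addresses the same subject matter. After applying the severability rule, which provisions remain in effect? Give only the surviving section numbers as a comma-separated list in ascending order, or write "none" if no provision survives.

¶2 is struck. ¶3 operates only by reference to ¶2, so it falls with ¶2. ¶4 has no operative effect of its own apart from ¶2 and is therefore inoperative. Under the severability clause in ¶5, the remaining provisions continue in force. The provisions still in force are ¶1 and ¶5.

1, 5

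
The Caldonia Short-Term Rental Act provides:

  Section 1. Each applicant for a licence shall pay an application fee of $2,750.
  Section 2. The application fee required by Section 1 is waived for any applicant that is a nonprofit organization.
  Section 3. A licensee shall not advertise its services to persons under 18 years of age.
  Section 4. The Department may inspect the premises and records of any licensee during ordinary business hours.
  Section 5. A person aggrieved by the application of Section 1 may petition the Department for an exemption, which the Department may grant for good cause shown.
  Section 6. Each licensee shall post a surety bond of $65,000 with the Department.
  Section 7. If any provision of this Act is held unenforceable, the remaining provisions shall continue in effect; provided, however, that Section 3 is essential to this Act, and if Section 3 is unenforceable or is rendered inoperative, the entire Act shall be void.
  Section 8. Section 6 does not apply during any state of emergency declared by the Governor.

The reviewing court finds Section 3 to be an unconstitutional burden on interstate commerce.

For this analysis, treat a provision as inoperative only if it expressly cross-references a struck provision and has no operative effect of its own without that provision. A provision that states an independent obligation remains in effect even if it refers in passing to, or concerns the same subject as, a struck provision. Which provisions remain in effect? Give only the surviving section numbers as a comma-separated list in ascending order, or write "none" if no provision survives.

Section 3 is struck. Nothing else in the Act is defined by reference to Section 3. Section 7 makes Section 3 an essential term, and Section 3 is the provision held invalid; under Section 7, the entire Act is therefore void. No provision of the Act survives.

none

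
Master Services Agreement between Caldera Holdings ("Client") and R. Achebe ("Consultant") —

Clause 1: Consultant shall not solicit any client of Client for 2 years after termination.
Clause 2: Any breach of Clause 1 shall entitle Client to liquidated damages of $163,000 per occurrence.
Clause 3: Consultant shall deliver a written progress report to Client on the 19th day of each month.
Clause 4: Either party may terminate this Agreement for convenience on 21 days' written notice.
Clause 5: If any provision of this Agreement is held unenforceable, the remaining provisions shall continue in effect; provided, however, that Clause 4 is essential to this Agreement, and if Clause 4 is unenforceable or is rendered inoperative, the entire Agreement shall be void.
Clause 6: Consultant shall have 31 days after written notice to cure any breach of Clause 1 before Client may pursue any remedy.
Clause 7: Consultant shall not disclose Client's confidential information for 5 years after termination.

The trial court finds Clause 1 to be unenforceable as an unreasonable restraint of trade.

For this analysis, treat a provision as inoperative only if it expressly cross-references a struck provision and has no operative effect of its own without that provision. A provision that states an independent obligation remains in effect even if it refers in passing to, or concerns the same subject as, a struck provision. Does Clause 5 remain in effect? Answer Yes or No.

Yes

Clause 1 is struck. Clause 2 has no operative effect of its own apart from Clause 1 and is therefore inoperative. Clause 6 has no operative effect of its own apart from Clause 1 and is therefore inoperative. Clause 5 makes Clause 4 an essential term, but Clause 4 is unaffected, so the severability proviso in Clause 5 preserves the remaining provisions. Clause 3, Clause 4, Clause 5, and Clause 7 remain in effect. Clause 5 is among the surviving provisions, so the answer is yes.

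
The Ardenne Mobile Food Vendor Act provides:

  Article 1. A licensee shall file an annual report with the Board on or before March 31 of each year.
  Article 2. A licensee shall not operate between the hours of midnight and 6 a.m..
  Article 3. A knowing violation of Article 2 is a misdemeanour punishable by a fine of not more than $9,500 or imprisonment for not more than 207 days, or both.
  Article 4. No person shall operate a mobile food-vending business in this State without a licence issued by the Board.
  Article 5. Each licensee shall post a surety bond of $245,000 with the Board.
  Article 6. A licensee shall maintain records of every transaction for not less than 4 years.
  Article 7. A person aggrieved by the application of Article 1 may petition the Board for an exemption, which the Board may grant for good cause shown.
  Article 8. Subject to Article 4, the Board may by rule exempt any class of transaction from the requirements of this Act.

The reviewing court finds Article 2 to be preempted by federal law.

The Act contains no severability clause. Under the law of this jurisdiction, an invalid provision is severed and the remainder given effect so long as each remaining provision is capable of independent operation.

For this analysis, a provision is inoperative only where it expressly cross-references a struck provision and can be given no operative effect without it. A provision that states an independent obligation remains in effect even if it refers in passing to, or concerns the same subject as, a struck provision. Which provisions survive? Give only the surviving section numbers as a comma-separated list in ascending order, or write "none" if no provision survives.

1, 4, 5, 6, 7, 8

Article 2 is struck. Article 3 merely fixes the criminal penalty for violating Article 2; with Article 2 gone it has nothing to operate on and falls away. With no severability clause, the stated default rule severs what cannot stand and enforces each remaining provision that can operate on its own. Article 1, Article 4, Article 5, Article 6, Article 7, and Article 8 remain in effect.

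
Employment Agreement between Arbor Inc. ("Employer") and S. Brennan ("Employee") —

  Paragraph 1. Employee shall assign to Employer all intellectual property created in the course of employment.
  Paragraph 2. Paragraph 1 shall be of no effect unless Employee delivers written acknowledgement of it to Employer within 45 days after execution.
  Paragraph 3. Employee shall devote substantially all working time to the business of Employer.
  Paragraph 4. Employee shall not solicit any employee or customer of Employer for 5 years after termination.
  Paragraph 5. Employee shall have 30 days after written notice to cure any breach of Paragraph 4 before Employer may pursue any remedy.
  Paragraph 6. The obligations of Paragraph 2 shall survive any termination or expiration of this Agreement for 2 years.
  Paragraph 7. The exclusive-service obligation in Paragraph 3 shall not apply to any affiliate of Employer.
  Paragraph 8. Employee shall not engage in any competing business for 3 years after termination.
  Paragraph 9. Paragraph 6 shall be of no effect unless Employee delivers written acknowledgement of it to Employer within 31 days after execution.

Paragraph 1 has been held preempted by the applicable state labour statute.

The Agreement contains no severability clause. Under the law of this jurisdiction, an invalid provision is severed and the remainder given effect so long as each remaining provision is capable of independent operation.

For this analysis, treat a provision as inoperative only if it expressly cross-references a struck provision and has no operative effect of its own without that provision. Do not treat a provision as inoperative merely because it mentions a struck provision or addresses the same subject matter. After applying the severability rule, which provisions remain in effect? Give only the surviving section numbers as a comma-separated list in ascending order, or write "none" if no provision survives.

3, 4, 5, 7, 8

Paragraph 1 is struck. Paragraph 2 has no operative effect of its own apart from Paragraph 1 and is therefore inoperative. Paragraph 6 operates only by reference to Paragraph 2, so it falls with Paragraph 2. Paragraph 9 operates only by reference to Paragraph 6, so it falls with Paragraph 6. With no severability clause, the stated default rule severs what cannot stand and enforces each remaining provision that can operate on its own. That leaves Paragraph 3, Paragraph 4, Paragraph 5, Paragraph 7, and Paragraph 8 in effect.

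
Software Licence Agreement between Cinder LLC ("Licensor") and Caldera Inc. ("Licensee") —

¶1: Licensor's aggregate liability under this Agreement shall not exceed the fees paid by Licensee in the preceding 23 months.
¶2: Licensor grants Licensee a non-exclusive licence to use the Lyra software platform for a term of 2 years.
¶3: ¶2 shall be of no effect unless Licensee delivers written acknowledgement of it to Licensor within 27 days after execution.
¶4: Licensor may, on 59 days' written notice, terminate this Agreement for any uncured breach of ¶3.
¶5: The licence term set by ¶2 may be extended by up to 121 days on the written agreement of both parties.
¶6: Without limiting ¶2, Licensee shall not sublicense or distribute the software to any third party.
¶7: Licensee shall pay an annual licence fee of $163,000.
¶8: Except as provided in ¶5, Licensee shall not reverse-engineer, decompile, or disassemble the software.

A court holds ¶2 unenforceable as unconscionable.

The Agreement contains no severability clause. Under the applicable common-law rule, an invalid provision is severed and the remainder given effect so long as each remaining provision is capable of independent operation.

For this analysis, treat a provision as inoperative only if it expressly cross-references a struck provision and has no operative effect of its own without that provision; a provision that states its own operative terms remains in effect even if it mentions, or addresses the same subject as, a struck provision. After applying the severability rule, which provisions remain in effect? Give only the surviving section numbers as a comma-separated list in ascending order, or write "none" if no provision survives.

1, 6, 7, 8

¶2 is struck. ¶3 has no operative effect of its own apart from ¶2 and is therefore inoperative. ¶5 operates only by reference to ¶2, so it falls with ¶2. ¶4 operates only by reference to ¶3, so it falls with ¶3. Although ¶8 refers to ¶5, its operative terms do not depend on ¶5, so it remains in effect. Although ¶6 refers to ¶2, its operative terms do not depend on ¶2, so it remains in effect. With no severability clause, the stated default rule severs what cannot stand and enforces each remaining provision that can operate on its own. The provisions still in force are ¶1, ¶6, ¶7, and ¶8.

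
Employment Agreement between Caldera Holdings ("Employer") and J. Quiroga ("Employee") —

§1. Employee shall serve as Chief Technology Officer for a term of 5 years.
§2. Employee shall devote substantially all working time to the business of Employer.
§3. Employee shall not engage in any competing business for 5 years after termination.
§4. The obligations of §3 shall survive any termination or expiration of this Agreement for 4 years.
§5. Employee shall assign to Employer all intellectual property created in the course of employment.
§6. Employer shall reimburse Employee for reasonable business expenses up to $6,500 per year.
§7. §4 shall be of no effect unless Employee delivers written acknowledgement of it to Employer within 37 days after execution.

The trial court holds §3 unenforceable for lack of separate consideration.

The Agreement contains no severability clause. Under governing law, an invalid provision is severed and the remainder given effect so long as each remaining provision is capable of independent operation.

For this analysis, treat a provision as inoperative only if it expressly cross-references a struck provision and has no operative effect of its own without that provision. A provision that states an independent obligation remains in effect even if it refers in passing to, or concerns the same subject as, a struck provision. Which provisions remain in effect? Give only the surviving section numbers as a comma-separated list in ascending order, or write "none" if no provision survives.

1, 2, 5, 6

§3 is struck. §4 merely fixes the survival period for §3; with §3 gone it has nothing to operate on and falls away. The only function of §7 is the acknowledgement condition for §4, so it cannot stand once §4 is removed. With no severability clause, the stated default rule severs what cannot stand and enforces each remaining provision that can operate on its own. That leaves §1, §2, §5, and §6 in effect.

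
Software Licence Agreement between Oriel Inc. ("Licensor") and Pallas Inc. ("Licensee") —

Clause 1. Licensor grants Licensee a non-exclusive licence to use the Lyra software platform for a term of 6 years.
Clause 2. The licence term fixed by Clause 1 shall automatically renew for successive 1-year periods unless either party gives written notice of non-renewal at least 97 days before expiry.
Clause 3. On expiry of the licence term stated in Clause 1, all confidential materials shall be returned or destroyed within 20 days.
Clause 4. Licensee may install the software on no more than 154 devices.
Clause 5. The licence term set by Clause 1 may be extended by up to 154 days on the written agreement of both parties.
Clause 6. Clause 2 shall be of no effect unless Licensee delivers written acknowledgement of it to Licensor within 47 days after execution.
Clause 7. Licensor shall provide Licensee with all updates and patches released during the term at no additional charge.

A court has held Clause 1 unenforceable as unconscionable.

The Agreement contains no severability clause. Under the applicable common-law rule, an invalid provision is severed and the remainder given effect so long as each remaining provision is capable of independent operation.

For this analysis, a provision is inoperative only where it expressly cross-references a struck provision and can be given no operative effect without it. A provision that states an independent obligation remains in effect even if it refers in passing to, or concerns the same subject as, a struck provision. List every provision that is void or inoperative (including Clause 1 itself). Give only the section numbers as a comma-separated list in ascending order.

1, 2, 3, 5, 6

Clause 1 is struck. The whole of Clause 2 is the renewal of the licence term, defined by reference to Clause 1, so Clause 2 cannot stand once Clause 1 is removed. Clause 3 has no operative effect of its own apart from Clause 1 and is therefore inoperative. Clause 5 operates only by reference to Clause 1, so it falls with Clause 1. Clause 6 has no operative effect of its own apart from Clause 2 and is therefore inoperative. Under the stated default rule, only provisions that cannot operate independently fall away; the rest are enforced. That leaves Clause 4 and Clause 7 in effect.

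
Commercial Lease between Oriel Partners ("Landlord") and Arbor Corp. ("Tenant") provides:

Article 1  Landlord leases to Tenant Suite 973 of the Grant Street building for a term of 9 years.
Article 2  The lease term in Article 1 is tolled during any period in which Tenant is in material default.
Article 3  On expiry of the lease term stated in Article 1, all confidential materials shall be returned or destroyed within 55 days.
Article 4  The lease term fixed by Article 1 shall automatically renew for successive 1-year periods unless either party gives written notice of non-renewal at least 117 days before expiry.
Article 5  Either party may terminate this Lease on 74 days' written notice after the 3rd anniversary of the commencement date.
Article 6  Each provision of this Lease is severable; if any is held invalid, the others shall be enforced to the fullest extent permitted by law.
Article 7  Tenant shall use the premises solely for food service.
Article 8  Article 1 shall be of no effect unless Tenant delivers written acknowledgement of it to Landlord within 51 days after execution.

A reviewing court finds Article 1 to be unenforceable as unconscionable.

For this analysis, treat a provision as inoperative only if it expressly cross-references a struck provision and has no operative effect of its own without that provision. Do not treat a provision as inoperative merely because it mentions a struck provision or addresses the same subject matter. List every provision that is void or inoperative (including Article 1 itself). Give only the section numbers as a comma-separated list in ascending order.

Article 1 is struck. Article 2 has no operative effect of its own apart from Article 1 and is therefore inoperative. The only function of Article 3 is the return obligation tied to Article 1, so it cannot stand once Article 1 is removed. Article 4 operates only by reference to Article 1, so it falls with Article 1. The only function of Article 8 is the acknowledgement condition for Article 1, so it cannot stand once Article 1 is removed. Under the severability clause in Article 6, the remaining provisions continue in force. That leaves Article 5, Article 6, and Article 7 in effect.

1, 2, 3, 4, 8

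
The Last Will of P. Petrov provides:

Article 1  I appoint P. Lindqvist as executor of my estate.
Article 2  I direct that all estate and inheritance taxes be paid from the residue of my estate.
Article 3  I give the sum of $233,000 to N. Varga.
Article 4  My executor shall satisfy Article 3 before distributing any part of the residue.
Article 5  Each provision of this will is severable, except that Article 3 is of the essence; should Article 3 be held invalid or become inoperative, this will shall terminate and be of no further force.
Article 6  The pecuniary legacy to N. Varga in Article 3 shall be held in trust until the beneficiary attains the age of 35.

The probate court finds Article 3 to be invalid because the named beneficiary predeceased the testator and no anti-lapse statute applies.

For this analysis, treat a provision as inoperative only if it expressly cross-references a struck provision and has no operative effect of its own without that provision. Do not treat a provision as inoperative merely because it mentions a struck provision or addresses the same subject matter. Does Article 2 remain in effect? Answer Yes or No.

Article 3 is struck. Article 4 merely fixes the priority direction for Article 3; with Article 3 gone it has nothing to operate on and falls away. Article 6 operates only by reference to Article 3, so it falls with Article 3. Article 5 makes Article 3 an essential term, and Article 3 is the provision held invalid; under Article 5, the entire will is therefore void. No provision of the will survives. Article 2 is among the inoperative provisions, so the answer is no.

No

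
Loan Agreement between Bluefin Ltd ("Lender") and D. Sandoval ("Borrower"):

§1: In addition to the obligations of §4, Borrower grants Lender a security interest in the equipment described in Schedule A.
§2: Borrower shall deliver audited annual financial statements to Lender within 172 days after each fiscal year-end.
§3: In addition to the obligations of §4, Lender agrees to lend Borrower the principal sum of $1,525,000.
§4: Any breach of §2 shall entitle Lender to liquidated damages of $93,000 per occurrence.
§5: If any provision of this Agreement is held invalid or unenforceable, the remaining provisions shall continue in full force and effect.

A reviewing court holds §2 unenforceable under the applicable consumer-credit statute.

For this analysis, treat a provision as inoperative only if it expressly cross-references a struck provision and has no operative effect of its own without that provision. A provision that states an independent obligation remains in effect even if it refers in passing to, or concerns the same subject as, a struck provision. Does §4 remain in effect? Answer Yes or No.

No

§2 is struck. §4 operates only by reference to §2, so it falls with §2. §3 mentions §4 but its own obligation stands independently of §4, so §3 is not affected. Although §1 refers to §4, its operative terms do not depend on §4, so it remains in effect. Under the severability clause in §5, the remaining provisions continue in force. That leaves §1, §3, and §5 in effect. §4 is among the inoperative provisions, so the answer is no.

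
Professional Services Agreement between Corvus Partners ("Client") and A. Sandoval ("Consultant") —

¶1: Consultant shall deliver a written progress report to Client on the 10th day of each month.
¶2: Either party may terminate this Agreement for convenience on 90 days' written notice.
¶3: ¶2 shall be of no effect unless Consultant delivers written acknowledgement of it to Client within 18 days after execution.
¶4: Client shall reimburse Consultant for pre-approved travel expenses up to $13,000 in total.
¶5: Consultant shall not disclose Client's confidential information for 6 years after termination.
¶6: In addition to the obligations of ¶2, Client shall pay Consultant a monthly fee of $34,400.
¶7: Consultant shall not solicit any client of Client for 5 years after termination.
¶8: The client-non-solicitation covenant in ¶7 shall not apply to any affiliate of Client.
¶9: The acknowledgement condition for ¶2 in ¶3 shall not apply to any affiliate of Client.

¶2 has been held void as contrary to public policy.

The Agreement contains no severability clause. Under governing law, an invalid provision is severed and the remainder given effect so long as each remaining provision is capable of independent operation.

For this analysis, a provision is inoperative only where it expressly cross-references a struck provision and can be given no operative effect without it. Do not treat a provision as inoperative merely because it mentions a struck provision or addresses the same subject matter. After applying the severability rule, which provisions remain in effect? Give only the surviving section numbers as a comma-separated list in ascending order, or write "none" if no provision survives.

¶2 is struck. ¶3 has no operative effect of its own apart from ¶2 and is therefore inoperative. ¶9 does nothing except set the carve-out from the acknowledgement condition for ¶2 by reference to ¶3; with ¶3 gone it has no independent effect and is inoperative. Although ¶6 refers to ¶2, its operative terms do not depend on ¶2, so it remains in effect. With no severability clause, the stated default rule severs what cannot stand and enforces each remaining provision that can operate on its own. ¶1, ¶4, ¶5, ¶6, ¶7, and ¶8 remain in effect.

1, 4, 5, 6, 7, 8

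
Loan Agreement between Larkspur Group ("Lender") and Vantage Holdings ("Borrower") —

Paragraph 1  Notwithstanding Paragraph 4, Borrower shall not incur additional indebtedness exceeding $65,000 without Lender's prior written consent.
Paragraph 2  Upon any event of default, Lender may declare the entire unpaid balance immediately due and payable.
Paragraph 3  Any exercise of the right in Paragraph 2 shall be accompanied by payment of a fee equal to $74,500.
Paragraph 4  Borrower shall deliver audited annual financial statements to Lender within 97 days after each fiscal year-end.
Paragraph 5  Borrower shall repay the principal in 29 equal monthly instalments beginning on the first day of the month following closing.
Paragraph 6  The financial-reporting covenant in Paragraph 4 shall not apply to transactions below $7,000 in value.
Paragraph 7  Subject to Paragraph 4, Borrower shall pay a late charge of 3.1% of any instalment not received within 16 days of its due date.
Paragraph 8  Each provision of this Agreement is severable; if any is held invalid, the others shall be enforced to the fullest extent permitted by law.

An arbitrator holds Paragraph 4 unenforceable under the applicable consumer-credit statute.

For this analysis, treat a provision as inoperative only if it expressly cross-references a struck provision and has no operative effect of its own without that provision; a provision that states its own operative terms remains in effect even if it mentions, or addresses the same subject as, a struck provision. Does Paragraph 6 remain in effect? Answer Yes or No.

Paragraph 4 is struck. Paragraph 6 has no operative effect of its own apart from Paragraph 4 and is therefore inoperative. Although Paragraph 7 refers to Paragraph 4, its operative terms do not depend on Paragraph 4, so it remains in effect. Although Paragraph 1 refers to Paragraph 4, its operative terms do not depend on Paragraph 4, so it remains in effect. Paragraph 8 is a severability clause and preserves every provision that can still be given independent effect. The provisions still in force are Paragraph 1, Paragraph 2, Paragraph 3, Paragraph 5, Paragraph 7, and Paragraph 8. Paragraph 6 is among the inoperative provisions, so the answer is no.

No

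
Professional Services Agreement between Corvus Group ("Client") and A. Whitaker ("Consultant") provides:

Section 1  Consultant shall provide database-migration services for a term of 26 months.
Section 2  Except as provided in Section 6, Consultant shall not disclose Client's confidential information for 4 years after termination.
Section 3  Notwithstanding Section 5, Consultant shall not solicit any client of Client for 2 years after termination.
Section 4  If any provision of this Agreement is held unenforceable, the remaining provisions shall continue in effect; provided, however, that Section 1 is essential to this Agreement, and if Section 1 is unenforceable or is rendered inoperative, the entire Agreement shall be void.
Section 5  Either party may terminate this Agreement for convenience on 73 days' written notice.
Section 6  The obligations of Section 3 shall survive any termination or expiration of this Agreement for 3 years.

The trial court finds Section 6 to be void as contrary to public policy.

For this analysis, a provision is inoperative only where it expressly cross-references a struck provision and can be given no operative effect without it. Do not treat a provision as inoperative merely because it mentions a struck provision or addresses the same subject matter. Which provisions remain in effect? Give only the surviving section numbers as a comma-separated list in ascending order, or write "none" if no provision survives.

1, 2, 3, 4, 5

Section 6 is struck. Section 2 mentions Section 6 but its own obligation stands independently of Section 6, so Section 2 is not affected. No other provision's operative terms depend on Section 6. Section 4 makes Section 1 an essential term, but Section 1 is unaffected, so the severability proviso in Section 4 preserves the remaining provisions. Section 1, Section 2, Section 3, Section 4, and Section 5 remain in effect.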